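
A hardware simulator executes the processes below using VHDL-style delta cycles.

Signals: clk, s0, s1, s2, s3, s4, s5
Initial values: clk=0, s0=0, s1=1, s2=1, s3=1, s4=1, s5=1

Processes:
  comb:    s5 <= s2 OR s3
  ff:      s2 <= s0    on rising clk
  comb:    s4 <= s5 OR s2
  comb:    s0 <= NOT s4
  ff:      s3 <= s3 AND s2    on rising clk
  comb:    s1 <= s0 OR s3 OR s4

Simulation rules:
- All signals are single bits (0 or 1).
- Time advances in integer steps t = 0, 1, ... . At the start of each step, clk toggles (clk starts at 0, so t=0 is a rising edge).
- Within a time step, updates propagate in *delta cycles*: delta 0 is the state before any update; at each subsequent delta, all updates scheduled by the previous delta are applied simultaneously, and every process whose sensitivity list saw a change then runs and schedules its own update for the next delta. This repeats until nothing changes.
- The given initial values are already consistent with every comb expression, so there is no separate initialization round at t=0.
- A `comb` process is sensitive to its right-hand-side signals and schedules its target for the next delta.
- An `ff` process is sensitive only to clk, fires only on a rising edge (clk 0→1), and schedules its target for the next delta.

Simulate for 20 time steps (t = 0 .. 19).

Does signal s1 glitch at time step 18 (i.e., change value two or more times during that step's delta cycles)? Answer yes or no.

t0.Δ0 clk=0 s0=0 s2=1 s4=1 s5=1 s1=1 s3=1
t0.Δ1 clk=1 s0=0 s2=1 s4=1 s5=1 s1=1 s3=1
t0.Δ2 clk=1 s0=0 s2=0 s4=1 s5=1 s1=1 s3=1
t1.Δ0 clk=1 s0=0 s2=0 s4=1 s5=1 s1=1 s3=1
t1.Δ1 clk=0 s0=0 s2=0 s4=1 s5=1 s1=1 s3=1
t2.Δ0 clk=0 s0=0 s2=0 s4=1 s5=1 s1=1 s3=1
t2.Δ1 clk=1 s0=0 s2=0 s4=1 s5=1 s1=1 s3=1
t2.Δ2 clk=1 s0=0 s2=0 s4=1 s5=1 s1=1 s3=0
t2.Δ3 clk=1 s0=0 s2=0 s4=1 s5=0 s1=1 s3=0
t2.Δ4 clk=1 s0=0 s2=0 s4=0 s5=0 s1=1 s3=0
t2.Δ5 clk=1 s0=1 s2=0 s4=0 s5=0 s1=0 s3=0
t2.Δ6 clk=1 s0=1 s2=0 s4=0 s5=0 s1=1 s3=0
t3.Δ0 clk=1 s0=1 s2=0 s4=0 s5=0 s1=1 s3=0
t3.Δ1 clk=0 s0=1 s2=0 s4=0 s5=0 s1=1 s3=0
t4.Δ0 clk=0 s0=1 s2=0 s4=0 s5=0 s1=1 s3=0
t4.Δ1 clk=1 s0=1 s2=0 s4=0 s5=0 s1=1 s3=0
t4.Δ2 clk=1 s0=1 s2=1 s4=0 s5=0 s1=1 s3=0
t4.Δ3 clk=1 s0=1 s2=1 s4=1 s5=1 s1=1 s3=0
t4.Δ4 clk=1 s0=0 s2=1 s4=1 s5=1 s1=1 s3=0
t5.Δ0 clk=1 s0=0 s2=1 s4=1 s5=1 s1=1 s3=0
t5.Δ1 clk=0 s0=0 s2=1 s4=1 s5=1 s1=1 s3=0
t6.Δ0 clk=0 s0=0 s2=1 s4=1 s5=1 s1=1 s3=0
t6.Δ1 clk=1 s0=0 s2=1 s4=1 s5=1 s1=1 s3=0
t6.Δ2 clk=1 s0=0 s2=0 s4=1 s5=1 s1=1 s3=0
t6.Δ3 clk=1 s0=0 s2=0 s4=1 s5=0 s1=1 s3=0
t6.Δ4 clk=1 s0=0 s2=0 s4=0 s5=0 s1=1 s3=0
t6.Δ5 clk=1 s0=1 s2=0 s4=0 s5=0 s1=0 s3=0
t6.Δ6 clk=1 s0=1 s2=0 s4=0 s5=0 s1=1 s3=0
t7.Δ0 clk=1 s0=1 s2=0 s4=0 s5=0 s1=1 s3=0
t7.Δ1 clk=0 s0=1 s2=0 s4=0 s5=0 s1=1 s3=0
t8.Δ0 clk=0 s0=1 s2=0 s4=0 s5=0 s1=1 s3=0
t8.Δ1 clk=1 s0=1 s2=0 s4=0 s5=0 s1=1 s3=0
t8.Δ2 clk=1 s0=1 s2=1 s4=0 s5=0 s1=1 s3=0
t8.Δ3 clk=1 s0=1 s2=1 s4=1 s5=1 s1=1 s3=0
t8.Δ4 clk=1 s0=0 s2=1 s4=1 s5=1 s1=1 s3=0
t9.Δ0 clk=1 s0=0 s2=1 s4=1 s5=1 s1=1 s3=0
t9.Δ1 clk=0 s0=0 s2=1 s4=1 s5=1 s1=1 s3=0
t10.Δ0 clk=0 s0=0 s2=1 s4=1 s5=1 s1=1 s3=0
t10.Δ1 clk=1 s0=0 s2=1 s4=1 s5=1 s1=1 s3=0
t10.Δ2 clk=1 s0=0 s2=0 s4=1 s5=1 s1=1 s3=0
t10.Δ3 clk=1 s0=0 s2=0 s4=1 s5=0 s1=1 s3=0
t10.Δ4 clk=1 s0=0 s2=0 s4=0 s5=0 s1=1 s3=0
t10.Δ5 clk=1 s0=1 s2=0 s4=0 s5=0 s1=0 s3=0
t10.Δ6 clk=1 s0=1 s2=0 s4=0 s5=0 s1=1 s3=0
t11.Δ0 clk=1 s0=1 s2=0 s4=0 s5=0 s1=1 s3=0
t11.Δ1 clk=0 s0=1 s2=0 s4=0 s5=0 s1=1 s3=0
t12.Δ0 clk=0 s0=1 s2=0 s4=0 s5=0 s1=1 s3=0
t12.Δ1 clk=1 s0=1 s2=0 s4=0 s5=0 s1=1 s3=0
t12.Δ2 clk=1 s0=1 s2=1 s4=0 s5=0 s1=1 s3=0
t12.Δ3 clk=1 s0=1 s2=1 s4=1 s5=1 s1=1 s3=0
t12.Δ4 clk=1 s0=0 s2=1 s4=1 s5=1 s1=1 s3=0
t13.Δ0 clk=1 s0=0 s2=1 s4=1 s5=1 s1=1 s3=0
t13.Δ1 clk=0 s0=0 s2=1 s4=1 s5=1 s1=1 s3=0
t14.Δ0 clk=0 s0=0 s2=1 s4=1 s5=1 s1=1 s3=0
t14.Δ1 clk=1 s0=0 s2=1 s4=1 s5=1 s1=1 s3=0
t14.Δ2 clk=1 s0=0 s2=0 s4=1 s5=1 s1=1 s3=0
t14.Δ3 clk=1 s0=0 s2=0 s4=1 s5=0 s1=1 s3=0
t14.Δ4 clk=1 s0=0 s2=0 s4=0 s5=0 s1=1 s3=0
t14.Δ5 clk=1 s0=1 s2=0 s4=0 s5=0 s1=0 s3=0
t14.Δ6 clk=1 s0=1 s2=0 s4=0 s5=0 s1=1 s3=0
t15.Δ0 clk=1 s0=1 s2=0 s4=0 s5=0 s1=1 s3=0
t15.Δ1 clk=0 s0=1 s2=0 s4=0 s5=0 s1=1 s3=0
t16.Δ0 clk=0 s0=1 s2=0 s4=0 s5=0 s1=1 s3=0
t16.Δ1 clk=1 s0=1 s2=0 s4=0 s5=0 s1=1 s3=0
t16.Δ2 clk=1 s0=1 s2=1 s4=0 s5=0 s1=1 s3=0
t16.Δ3 clk=1 s0=1 s2=1 s4=1 s5=1 s1=1 s3=0
t16.Δ4 clk=1 s0=0 s2=1 s4=1 s5=1 s1=1 s3=0
t17.Δ0 clk=1 s0=0 s2=1 s4=1 s5=1 s1=1 s3=0
t17.Δ1 clk=0 s0=0 s2=1 s4=1 s5=1 s1=1 s3=0
t18.Δ0 clk=0 s0=0 s2=1 s4=1 s5=1 s1=1 s3=0
t18.Δ1 clk=1 s0=0 s2=1 s4=1 s5=1 s1=1 s3=0
t18.Δ2 clk=1 s0=0 s2=0 s4=1 s5=1 s1=1 s3=0
t18.Δ3 clk=1 s0=0 s2=0 s4=1 s5=0 s1=1 s3=0
t18.Δ4 clk=1 s0=0 s2=0 s4=0 s5=0 s1=1 s3=0
t18.Δ5 clk=1 s0=1 s2=0 s4=0 s5=0 s1=0 s3=0
t18.Δ6 clk=1 s0=1 s2=0 s4=0 s5=0 s1=1 s3=0
t19.Δ0 clk=1 s0=1 s2=0 s4=0 s5=0 s1=1 s3=0
t19.Δ1 clk=0 s0=1 s2=0 s4=0 s5=0 s1=1 s3=0

yes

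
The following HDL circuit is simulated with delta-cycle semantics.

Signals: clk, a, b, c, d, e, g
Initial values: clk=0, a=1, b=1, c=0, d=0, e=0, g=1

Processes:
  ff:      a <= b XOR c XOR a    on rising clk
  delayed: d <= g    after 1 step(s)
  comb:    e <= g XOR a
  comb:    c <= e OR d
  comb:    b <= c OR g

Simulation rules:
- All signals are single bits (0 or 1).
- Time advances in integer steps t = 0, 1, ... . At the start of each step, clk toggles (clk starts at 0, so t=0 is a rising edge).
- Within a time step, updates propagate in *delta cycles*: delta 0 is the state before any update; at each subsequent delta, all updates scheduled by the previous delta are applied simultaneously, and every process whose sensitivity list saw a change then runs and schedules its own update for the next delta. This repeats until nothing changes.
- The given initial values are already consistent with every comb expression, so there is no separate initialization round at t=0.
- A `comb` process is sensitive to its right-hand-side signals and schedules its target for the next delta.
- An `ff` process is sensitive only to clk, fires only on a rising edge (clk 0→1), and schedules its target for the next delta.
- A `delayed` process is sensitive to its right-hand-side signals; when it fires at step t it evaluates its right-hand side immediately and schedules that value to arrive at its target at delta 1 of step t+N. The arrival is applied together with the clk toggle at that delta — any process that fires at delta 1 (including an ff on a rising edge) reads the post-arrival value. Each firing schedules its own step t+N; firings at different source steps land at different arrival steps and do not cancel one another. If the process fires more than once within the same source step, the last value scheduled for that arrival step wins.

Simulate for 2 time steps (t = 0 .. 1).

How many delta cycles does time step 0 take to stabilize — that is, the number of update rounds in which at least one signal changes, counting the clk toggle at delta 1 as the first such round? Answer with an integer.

4

[bits: clk,b,a,c,d,g,e]
t=0: Δ0=0110010 Δ1=1110010 Δ2=1100010 Δ3=1100011 Δ4=1101011 | 4Δ
t=1: Δ0=1101011 Δ1=0101011 | 1Δ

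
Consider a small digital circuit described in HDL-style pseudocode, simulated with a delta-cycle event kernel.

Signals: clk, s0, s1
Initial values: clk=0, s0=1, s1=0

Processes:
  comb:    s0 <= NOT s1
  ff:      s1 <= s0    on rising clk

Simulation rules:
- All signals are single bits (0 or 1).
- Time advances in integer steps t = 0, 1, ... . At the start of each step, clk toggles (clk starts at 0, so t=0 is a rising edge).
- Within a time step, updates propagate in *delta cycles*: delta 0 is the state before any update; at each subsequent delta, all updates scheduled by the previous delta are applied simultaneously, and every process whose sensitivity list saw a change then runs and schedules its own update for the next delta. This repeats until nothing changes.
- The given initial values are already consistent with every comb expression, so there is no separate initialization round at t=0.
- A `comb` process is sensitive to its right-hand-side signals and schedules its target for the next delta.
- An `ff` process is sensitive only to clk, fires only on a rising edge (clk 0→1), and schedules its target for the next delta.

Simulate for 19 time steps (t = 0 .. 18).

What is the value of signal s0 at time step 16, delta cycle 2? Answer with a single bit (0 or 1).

t0.Δ0 clk=0 s0=1 s1=0
t0.Δ1 clk=1 s0=1 s1=0
t0.Δ2 clk=1 s0=1 s1=1
t0.Δ3 clk=1 s0=0 s1=1
t1.Δ0 clk=1 s0=0 s1=1
t1.Δ1 clk=0 s0=0 s1=1
t2.Δ0 clk=0 s0=0 s1=1
t2.Δ1 clk=1 s0=0 s1=1
t2.Δ2 clk=1 s0=0 s1=0
t2.Δ3 clk=1 s0=1 s1=0
t3.Δ0 clk=1 s0=1 s1=0
t3.Δ1 clk=0 s0=1 s1=0
t4.Δ0 clk=0 s0=1 s1=0
t4.Δ1 clk=1 s0=1 s1=0
t4.Δ2 clk=1 s0=1 s1=1
t4.Δ3 clk=1 s0=0 s1=1
t5.Δ0 clk=1 s0=0 s1=1
t5.Δ1 clk=0 s0=0 s1=1
t6.Δ0 clk=0 s0=0 s1=1
t6.Δ1 clk=1 s0=0 s1=1
t6.Δ2 clk=1 s0=0 s1=0
t6.Δ3 clk=1 s0=1 s1=0
t7.Δ0 clk=1 s0=1 s1=0
t7.Δ1 clk=0 s0=1 s1=0
t8.Δ0 clk=0 s0=1 s1=0
t8.Δ1 clk=1 s0=1 s1=0
t8.Δ2 clk=1 s0=1 s1=1
t8.Δ3 clk=1 s0=0 s1=1
t9.Δ0 clk=1 s0=0 s1=1
t9.Δ1 clk=0 s0=0 s1=1
t10.Δ0 clk=0 s0=0 s1=1
t10.Δ1 clk=1 s0=0 s1=1
t10.Δ2 clk=1 s0=0 s1=0
t10.Δ3 clk=1 s0=1 s1=0
t11.Δ0 clk=1 s0=1 s1=0
t11.Δ1 clk=0 s0=1 s1=0
t12.Δ0 clk=0 s0=1 s1=0
t12.Δ1 clk=1 s0=1 s1=0
t12.Δ2 clk=1 s0=1 s1=1
t12.Δ3 clk=1 s0=0 s1=1
t13.Δ0 clk=1 s0=0 s1=1
t13.Δ1 clk=0 s0=0 s1=1
t14.Δ0 clk=0 s0=0 s1=1
t14.Δ1 clk=1 s0=0 s1=1
t14.Δ2 clk=1 s0=0 s1=0
t14.Δ3 clk=1 s0=1 s1=0
t15.Δ0 clk=1 s0=1 s1=0
t15.Δ1 clk=0 s0=1 s1=0
t16.Δ0 clk=0 s0=1 s1=0
t16.Δ1 clk=1 s0=1 s1=0
t16.Δ2 clk=1 s0=1 s1=1
t16.Δ3 clk=1 s0=0 s1=1
t17.Δ0 clk=1 s0=0 s1=1
t17.Δ1 clk=0 s0=0 s1=1
t18.Δ0 clk=0 s0=0 s1=1
t18.Δ1 clk=1 s0=0 s1=1
t18.Δ2 clk=1 s0=0 s1=0
t18.Δ3 clk=1 s0=1 s1=0

1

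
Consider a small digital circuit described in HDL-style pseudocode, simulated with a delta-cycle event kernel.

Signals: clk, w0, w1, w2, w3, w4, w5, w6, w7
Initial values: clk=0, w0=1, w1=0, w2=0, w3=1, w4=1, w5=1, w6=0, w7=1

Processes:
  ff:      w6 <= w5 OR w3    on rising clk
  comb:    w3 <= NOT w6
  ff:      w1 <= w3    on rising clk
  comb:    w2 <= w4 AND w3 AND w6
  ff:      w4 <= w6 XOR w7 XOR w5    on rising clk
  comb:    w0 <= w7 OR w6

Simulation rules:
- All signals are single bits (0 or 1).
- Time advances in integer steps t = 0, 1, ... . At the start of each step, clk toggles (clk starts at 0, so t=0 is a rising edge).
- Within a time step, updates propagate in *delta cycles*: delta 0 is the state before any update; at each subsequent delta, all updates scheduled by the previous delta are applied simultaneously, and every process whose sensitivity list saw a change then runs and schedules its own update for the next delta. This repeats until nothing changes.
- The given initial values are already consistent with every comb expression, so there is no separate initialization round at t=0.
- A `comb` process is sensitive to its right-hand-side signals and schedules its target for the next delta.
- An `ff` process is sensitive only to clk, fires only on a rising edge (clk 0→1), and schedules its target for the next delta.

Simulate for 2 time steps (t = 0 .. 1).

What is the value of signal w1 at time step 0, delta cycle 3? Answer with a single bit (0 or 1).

[bits: w2,clk,w1,w6,w5,w7,w4,w3,w0]
t=0: Δ0=000011111 Δ1=010011111 Δ2=011111011 Δ3=011111001 | 3Δ
t=1: Δ0=011111001 Δ1=001111001 | 1Δ

1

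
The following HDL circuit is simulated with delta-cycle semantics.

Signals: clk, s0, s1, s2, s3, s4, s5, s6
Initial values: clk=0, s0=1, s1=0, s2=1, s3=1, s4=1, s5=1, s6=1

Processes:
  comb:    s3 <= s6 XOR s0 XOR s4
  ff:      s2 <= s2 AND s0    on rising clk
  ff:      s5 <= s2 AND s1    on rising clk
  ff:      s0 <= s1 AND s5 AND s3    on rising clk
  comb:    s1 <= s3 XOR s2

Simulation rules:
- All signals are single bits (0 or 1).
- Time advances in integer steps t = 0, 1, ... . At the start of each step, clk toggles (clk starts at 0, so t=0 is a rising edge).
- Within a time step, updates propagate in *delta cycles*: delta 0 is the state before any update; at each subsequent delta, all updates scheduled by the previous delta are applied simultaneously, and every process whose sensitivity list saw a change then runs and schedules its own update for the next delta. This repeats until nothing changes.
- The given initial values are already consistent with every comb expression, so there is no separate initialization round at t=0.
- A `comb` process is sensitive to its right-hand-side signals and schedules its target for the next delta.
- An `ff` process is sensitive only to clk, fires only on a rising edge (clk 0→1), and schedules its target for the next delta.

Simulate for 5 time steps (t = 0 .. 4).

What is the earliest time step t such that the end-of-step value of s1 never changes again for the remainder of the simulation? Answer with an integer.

t0.Δ0 s3=1 s1=0 s4=1 s0=1 s5=1 clk=0 s6=1 s2=1
t0.Δ1 s3=1 s1=0 s4=1 s0=1 s5=1 clk=1 s6=1 s2=1
t0.Δ2 s3=1 s1=0 s4=1 s0=0 s5=0 clk=1 s6=1 s2=1
t0.Δ3 s3=0 s1=0 s4=1 s0=0 s5=0 clk=1 s6=1 s2=1
t0.Δ4 s3=0 s1=1 s4=1 s0=0 s5=0 clk=1 s6=1 s2=1
t1.Δ0 s3=0 s1=1 s4=1 s0=0 s5=0 clk=1 s6=1 s2=1
t1.Δ1 s3=0 s1=1 s4=1 s0=0 s5=0 clk=0 s6=1 s2=1
t2.Δ0 s3=0 s1=1 s4=1 s0=0 s5=0 clk=0 s6=1 s2=1
t2.Δ1 s3=0 s1=1 s4=1 s0=0 s5=0 clk=1 s6=1 s2=1
t2.Δ2 s3=0 s1=1 s4=1 s0=0 s5=1 clk=1 s6=1 s2=0
t2.Δ3 s3=0 s1=0 s4=1 s0=0 s5=1 clk=1 s6=1 s2=0
t3.Δ0 s3=0 s1=0 s4=1 s0=0 s5=1 clk=1 s6=1 s2=0
t3.Δ1 s3=0 s1=0 s4=1 s0=0 s5=1 clk=0 s6=1 s2=0
t4.Δ0 s3=0 s1=0 s4=1 s0=0 s5=1 clk=0 s6=1 s2=0
t4.Δ1 s3=0 s1=0 s4=1 s0=0 s5=1 clk=1 s6=1 s2=0
t4.Δ2 s3=0 s1=0 s4=1 s0=0 s5=0 clk=1 s6=1 s2=0

2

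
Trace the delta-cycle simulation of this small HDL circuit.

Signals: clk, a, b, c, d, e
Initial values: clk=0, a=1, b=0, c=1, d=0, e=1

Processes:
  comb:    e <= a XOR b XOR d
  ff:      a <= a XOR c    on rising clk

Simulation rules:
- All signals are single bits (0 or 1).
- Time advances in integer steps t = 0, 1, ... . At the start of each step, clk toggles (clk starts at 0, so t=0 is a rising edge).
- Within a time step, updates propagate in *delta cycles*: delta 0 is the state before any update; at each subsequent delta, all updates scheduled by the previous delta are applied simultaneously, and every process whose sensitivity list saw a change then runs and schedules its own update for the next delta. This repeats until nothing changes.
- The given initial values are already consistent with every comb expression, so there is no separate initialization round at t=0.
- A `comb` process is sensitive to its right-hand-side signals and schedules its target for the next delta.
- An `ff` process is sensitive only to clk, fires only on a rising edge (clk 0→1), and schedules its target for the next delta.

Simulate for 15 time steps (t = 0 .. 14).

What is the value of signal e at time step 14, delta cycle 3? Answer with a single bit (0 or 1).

t0.Δ0 b=0 a=1 clk=0 d=0 e=1 c=1
t0.Δ1 b=0 a=1 clk=1 d=0 e=1 c=1
t0.Δ2 b=0 a=0 clk=1 d=0 e=1 c=1
t0.Δ3 b=0 a=0 clk=1 d=0 e=0 c=1
t1.Δ0 b=0 a=0 clk=1 d=0 e=0 c=1
t1.Δ1 b=0 a=0 clk=0 d=0 e=0 c=1
t2.Δ0 b=0 a=0 clk=0 d=0 e=0 c=1
t2.Δ1 b=0 a=0 clk=1 d=0 e=0 c=1
t2.Δ2 b=0 a=1 clk=1 d=0 e=0 c=1
t2.Δ3 b=0 a=1 clk=1 d=0 e=1 c=1
t3.Δ0 b=0 a=1 clk=1 d=0 e=1 c=1
t3.Δ1 b=0 a=1 clk=0 d=0 e=1 c=1
t4.Δ0 b=0 a=1 clk=0 d=0 e=1 c=1
t4.Δ1 b=0 a=1 clk=1 d=0 e=1 c=1
t4.Δ2 b=0 a=0 clk=1 d=0 e=1 c=1
t4.Δ3 b=0 a=0 clk=1 d=0 e=0 c=1
t5.Δ0 b=0 a=0 clk=1 d=0 e=0 c=1
t5.Δ1 b=0 a=0 clk=0 d=0 e=0 c=1
t6.Δ0 b=0 a=0 clk=0 d=0 e=0 c=1
t6.Δ1 b=0 a=0 clk=1 d=0 e=0 c=1
t6.Δ2 b=0 a=1 clk=1 d=0 e=0 c=1
t6.Δ3 b=0 a=1 clk=1 d=0 e=1 c=1
t7.Δ0 b=0 a=1 clk=1 d=0 e=1 c=1
t7.Δ1 b=0 a=1 clk=0 d=0 e=1 c=1
t8.Δ0 b=0 a=1 clk=0 d=0 e=1 c=1
t8.Δ1 b=0 a=1 clk=1 d=0 e=1 c=1
t8.Δ2 b=0 a=0 clk=1 d=0 e=1 c=1
t8.Δ3 b=0 a=0 clk=1 d=0 e=0 c=1
t9.Δ0 b=0 a=0 clk=1 d=0 e=0 c=1
t9.Δ1 b=0 a=0 clk=0 d=0 e=0 c=1
t10.Δ0 b=0 a=0 clk=0 d=0 e=0 c=1
t10.Δ1 b=0 a=0 clk=1 d=0 e=0 c=1
t10.Δ2 b=0 a=1 clk=1 d=0 e=0 c=1
t10.Δ3 b=0 a=1 clk=1 d=0 e=1 c=1
t11.Δ0 b=0 a=1 clk=1 d=0 e=1 c=1
t11.Δ1 b=0 a=1 clk=0 d=0 e=1 c=1
t12.Δ0 b=0 a=1 clk=0 d=0 e=1 c=1
t12.Δ1 b=0 a=1 clk=1 d=0 e=1 c=1
t12.Δ2 b=0 a=0 clk=1 d=0 e=1 c=1
t12.Δ3 b=0 a=0 clk=1 d=0 e=0 c=1
t13.Δ0 b=0 a=0 clk=1 d=0 e=0 c=1
t13.Δ1 b=0 a=0 clk=0 d=0 e=0 c=1
t14.Δ0 b=0 a=0 clk=0 d=0 e=0 c=1
t14.Δ1 b=0 a=0 clk=1 d=0 e=0 c=1
t14.Δ2 b=0 a=1 clk=1 d=0 e=0 c=1
t14.Δ3 b=0 a=1 clk=1 d=0 e=1 c=1

1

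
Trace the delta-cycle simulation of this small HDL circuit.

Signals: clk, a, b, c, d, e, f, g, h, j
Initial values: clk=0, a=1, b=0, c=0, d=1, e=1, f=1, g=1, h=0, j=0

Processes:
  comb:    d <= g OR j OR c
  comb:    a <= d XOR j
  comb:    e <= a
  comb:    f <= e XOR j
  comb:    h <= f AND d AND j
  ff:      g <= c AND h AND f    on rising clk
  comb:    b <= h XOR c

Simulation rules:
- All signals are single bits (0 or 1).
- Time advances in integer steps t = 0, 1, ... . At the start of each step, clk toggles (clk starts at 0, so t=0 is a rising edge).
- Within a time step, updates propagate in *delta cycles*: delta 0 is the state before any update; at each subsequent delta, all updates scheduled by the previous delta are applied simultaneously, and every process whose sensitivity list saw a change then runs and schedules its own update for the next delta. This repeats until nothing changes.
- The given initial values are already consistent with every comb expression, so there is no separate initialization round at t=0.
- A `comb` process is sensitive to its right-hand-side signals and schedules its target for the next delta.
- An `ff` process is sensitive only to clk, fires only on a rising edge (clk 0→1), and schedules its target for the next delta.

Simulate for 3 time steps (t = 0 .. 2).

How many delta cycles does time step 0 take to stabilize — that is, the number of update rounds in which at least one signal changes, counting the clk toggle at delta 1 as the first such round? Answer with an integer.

6

[bits: d,f,g,j,a,b,clk,e,c,h]
t=0: Δ0=1110100100 Δ1=1110101100 Δ2=1100101100 Δ3=0100101100 Δ4=0100001100 Δ5=0100001000 Δ6=0000001000 | 6Δ
t=1: Δ0=0000001000 Δ1=0000000000 | 1Δ
t=2: Δ0=0000000000 Δ1=0000001000 | 1Δ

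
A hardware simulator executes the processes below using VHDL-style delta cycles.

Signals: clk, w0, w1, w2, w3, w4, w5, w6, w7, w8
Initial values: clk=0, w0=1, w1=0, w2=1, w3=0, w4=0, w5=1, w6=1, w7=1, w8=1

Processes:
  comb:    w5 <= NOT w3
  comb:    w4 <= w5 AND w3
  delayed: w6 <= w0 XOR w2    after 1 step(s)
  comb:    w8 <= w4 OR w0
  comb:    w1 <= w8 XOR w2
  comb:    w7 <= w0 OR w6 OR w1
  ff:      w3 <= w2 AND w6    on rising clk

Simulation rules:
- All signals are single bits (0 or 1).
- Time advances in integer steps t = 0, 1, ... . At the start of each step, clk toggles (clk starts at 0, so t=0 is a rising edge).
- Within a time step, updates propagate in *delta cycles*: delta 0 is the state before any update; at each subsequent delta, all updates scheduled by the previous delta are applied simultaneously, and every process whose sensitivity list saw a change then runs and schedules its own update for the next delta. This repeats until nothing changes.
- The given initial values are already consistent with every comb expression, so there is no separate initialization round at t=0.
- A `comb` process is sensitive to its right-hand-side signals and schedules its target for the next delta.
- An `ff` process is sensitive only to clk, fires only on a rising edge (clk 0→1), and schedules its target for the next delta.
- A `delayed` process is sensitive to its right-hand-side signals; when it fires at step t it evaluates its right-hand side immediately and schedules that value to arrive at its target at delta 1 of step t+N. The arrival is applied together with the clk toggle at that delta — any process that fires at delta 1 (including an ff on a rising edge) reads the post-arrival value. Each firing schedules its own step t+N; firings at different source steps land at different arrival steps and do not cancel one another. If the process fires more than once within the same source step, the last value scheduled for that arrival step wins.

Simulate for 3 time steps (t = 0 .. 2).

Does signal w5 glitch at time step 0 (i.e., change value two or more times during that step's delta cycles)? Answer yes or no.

[bits: w6,w2,w0,clk,w4,w5,w8,w3,w7,w1]
t=0: Δ0=1110011010 Δ1=1111011010 Δ2=1111011110 Δ3=1111101110 Δ4=1111001110 | 4Δ
t=1: Δ0=1111001110 Δ1=1110001110 | 1Δ
t=2: Δ0=1110001110 Δ1=1111001110 | 1Δ

no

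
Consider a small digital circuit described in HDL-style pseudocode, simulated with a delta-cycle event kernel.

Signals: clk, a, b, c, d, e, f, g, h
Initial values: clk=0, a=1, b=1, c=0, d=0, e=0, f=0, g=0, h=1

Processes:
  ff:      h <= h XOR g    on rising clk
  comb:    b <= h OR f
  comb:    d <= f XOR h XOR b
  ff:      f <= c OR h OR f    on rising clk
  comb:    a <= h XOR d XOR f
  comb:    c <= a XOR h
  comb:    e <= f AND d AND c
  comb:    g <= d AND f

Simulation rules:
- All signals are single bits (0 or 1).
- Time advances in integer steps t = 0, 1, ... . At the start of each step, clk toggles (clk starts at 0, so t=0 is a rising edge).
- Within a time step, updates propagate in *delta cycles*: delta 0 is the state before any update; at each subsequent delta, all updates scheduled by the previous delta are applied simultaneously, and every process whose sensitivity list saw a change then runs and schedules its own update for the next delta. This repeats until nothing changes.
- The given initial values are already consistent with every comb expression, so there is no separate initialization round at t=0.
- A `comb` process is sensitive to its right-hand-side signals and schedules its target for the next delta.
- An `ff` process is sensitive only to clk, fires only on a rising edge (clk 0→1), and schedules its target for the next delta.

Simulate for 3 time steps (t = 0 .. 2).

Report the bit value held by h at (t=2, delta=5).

t0.Δ0 a=1 f=0 clk=0 d=0 b=1 c=0 g=0 h=1 e=0
t0.Δ1 a=1 f=0 clk=1 d=0 b=1 c=0 g=0 h=1 e=0
t0.Δ2 a=1 f=1 clk=1 d=0 b=1 c=0 g=0 h=1 e=0
t0.Δ3 a=0 f=1 clk=1 d=1 b=1 c=0 g=0 h=1 e=0
t0.Δ4 a=1 f=1 clk=1 d=1 b=1 c=1 g=1 h=1 e=0
t0.Δ5 a=1 f=1 clk=1 d=1 b=1 c=0 g=1 h=1 e=1
t0.Δ6 a=1 f=1 clk=1 d=1 b=1 c=0 g=1 h=1 e=0
t1.Δ0 a=1 f=1 clk=1 d=1 b=1 c=0 g=1 h=1 e=0
t1.Δ1 a=1 f=1 clk=0 d=1 b=1 c=0 g=1 h=1 e=0
t2.Δ0 a=1 f=1 clk=0 d=1 b=1 c=0 g=1 h=1 e=0
t2.Δ1 a=1 f=1 clk=1 d=1 b=1 c=0 g=1 h=1 e=0
t2.Δ2 a=1 f=1 clk=1 d=1 b=1 c=0 g=1 h=0 e=0
t2.Δ3 a=0 f=1 clk=1 d=0 b=1 c=1 g=1 h=0 e=0
t2.Δ4 a=1 f=1 clk=1 d=0 b=1 c=0 g=0 h=0 e=0
t2.Δ5 a=1 f=1 clk=1 d=0 b=1 c=1 g=0 h=0 e=0

0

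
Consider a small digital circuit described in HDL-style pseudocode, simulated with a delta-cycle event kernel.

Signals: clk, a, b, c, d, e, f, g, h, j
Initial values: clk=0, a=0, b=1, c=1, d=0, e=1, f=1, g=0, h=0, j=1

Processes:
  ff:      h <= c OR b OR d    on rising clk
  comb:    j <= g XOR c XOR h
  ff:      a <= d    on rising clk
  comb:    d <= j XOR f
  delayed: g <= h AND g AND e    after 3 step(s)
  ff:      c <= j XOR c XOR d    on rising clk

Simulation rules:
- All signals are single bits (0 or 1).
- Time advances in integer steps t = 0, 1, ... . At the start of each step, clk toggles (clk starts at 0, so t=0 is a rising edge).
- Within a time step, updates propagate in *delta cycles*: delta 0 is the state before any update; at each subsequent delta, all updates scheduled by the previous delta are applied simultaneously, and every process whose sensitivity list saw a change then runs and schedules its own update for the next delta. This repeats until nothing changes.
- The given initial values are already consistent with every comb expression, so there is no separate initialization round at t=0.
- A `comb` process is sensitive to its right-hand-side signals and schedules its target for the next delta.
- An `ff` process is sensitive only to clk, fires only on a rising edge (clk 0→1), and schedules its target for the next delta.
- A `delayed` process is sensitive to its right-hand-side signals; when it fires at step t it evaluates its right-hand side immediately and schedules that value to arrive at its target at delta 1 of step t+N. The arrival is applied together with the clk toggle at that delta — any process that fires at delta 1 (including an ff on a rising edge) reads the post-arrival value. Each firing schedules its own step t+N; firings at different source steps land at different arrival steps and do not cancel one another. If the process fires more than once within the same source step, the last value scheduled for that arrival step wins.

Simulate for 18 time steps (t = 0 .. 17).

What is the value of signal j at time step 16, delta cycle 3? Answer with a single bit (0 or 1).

t0.Δ0 f=1 a=0 d=0 j=1 e=1 b=1 g=0 c=1 h=0 clk=0
t0.Δ1 f=1 a=0 d=0 j=1 e=1 b=1 g=0 c=1 h=0 clk=1
t0.Δ2 f=1 a=0 d=0 j=1 e=1 b=1 g=0 c=0 h=1 clk=1
t1.Δ0 f=1 a=0 d=0 j=1 e=1 b=1 g=0 c=0 h=1 clk=1
t1.Δ1 f=1 a=0 d=0 j=1 e=1 b=1 g=0 c=0 h=1 clk=0
t2.Δ0 f=1 a=0 d=0 j=1 e=1 b=1 g=0 c=0 h=1 clk=0
t2.Δ1 f=1 a=0 d=0 j=1 e=1 b=1 g=0 c=0 h=1 clk=1
t2.Δ2 f=1 a=0 d=0 j=1 e=1 b=1 g=0 c=1 h=1 clk=1
t2.Δ3 f=1 a=0 d=0 j=0 e=1 b=1 g=0 c=1 h=1 clk=1
t2.Δ4 f=1 a=0 d=1 j=0 e=1 b=1 g=0 c=1 h=1 clk=1
t3.Δ0 f=1 a=0 d=1 j=0 e=1 b=1 g=0 c=1 h=1 clk=1
t3.Δ1 f=1 a=0 d=1 j=0 e=1 b=1 g=0 c=1 h=1 clk=0
t4.Δ0 f=1 a=0 d=1 j=0 e=1 b=1 g=0 c=1 h=1 clk=0
t4.Δ1 f=1 a=0 d=1 j=0 e=1 b=1 g=0 c=1 h=1 clk=1
t4.Δ2 f=1 a=1 d=1 j=0 e=1 b=1 g=0 c=0 h=1 clk=1
t4.Δ3 f=1 a=1 d=1 j=1 e=1 b=1 g=0 c=0 h=1 clk=1
t4.Δ4 f=1 a=1 d=0 j=1 e=1 b=1 g=0 c=0 h=1 clk=1
t5.Δ0 f=1 a=1 d=0 j=1 e=1 b=1 g=0 c=0 h=1 clk=1
t5.Δ1 f=1 a=1 d=0 j=1 e=1 b=1 g=0 c=0 h=1 clk=0
t6.Δ0 f=1 a=1 d=0 j=1 e=1 b=1 g=0 c=0 h=1 clk=0
t6.Δ1 f=1 a=1 d=0 j=1 e=1 b=1 g=0 c=0 h=1 clk=1
t6.Δ2 f=1 a=0 d=0 j=1 e=1 b=1 g=0 c=1 h=1 clk=1
t6.Δ3 f=1 a=0 d=0 j=0 e=1 b=1 g=0 c=1 h=1 clk=1
t6.Δ4 f=1 a=0 d=1 j=0 e=1 b=1 g=0 c=1 h=1 clk=1
t7.Δ0 f=1 a=0 d=1 j=0 e=1 b=1 g=0 c=1 h=1 clk=1
t7.Δ1 f=1 a=0 d=1 j=0 e=1 b=1 g=0 c=1 h=1 clk=0
t8.Δ0 f=1 a=0 d=1 j=0 e=1 b=1 g=0 c=1 h=1 clk=0
t8.Δ1 f=1 a=0 d=1 j=0 e=1 b=1 g=0 c=1 h=1 clk=1
t8.Δ2 f=1 a=1 d=1 j=0 e=1 b=1 g=0 c=0 h=1 clk=1
t8.Δ3 f=1 a=1 d=1 j=1 e=1 b=1 g=0 c=0 h=1 clk=1
t8.Δ4 f=1 a=1 d=0 j=1 e=1 b=1 g=0 c=0 h=1 clk=1
t9.Δ0 f=1 a=1 d=0 j=1 e=1 b=1 g=0 c=0 h=1 clk=1
t9.Δ1 f=1 a=1 d=0 j=1 e=1 b=1 g=0 c=0 h=1 clk=0
t10.Δ0 f=1 a=1 d=0 j=1 e=1 b=1 g=0 c=0 h=1 clk=0
t10.Δ1 f=1 a=1 d=0 j=1 e=1 b=1 g=0 c=0 h=1 clk=1
t10.Δ2 f=1 a=0 d=0 j=1 e=1 b=1 g=0 c=1 h=1 clk=1
t10.Δ3 f=1 a=0 d=0 j=0 e=1 b=1 g=0 c=1 h=1 clk=1
t10.Δ4 f=1 a=0 d=1 j=0 e=1 b=1 g=0 c=1 h=1 clk=1
t11.Δ0 f=1 a=0 d=1 j=0 e=1 b=1 g=0 c=1 h=1 clk=1
t11.Δ1 f=1 a=0 d=1 j=0 e=1 b=1 g=0 c=1 h=1 clk=0
t12.Δ0 f=1 a=0 d=1 j=0 e=1 b=1 g=0 c=1 h=1 clk=0
t12.Δ1 f=1 a=0 d=1 j=0 e=1 b=1 g=0 c=1 h=1 clk=1
t12.Δ2 f=1 a=1 d=1 j=0 e=1 b=1 g=0 c=0 h=1 clk=1
t12.Δ3 f=1 a=1 d=1 j=1 e=1 b=1 g=0 c=0 h=1 clk=1
t12.Δ4 f=1 a=1 d=0 j=1 e=1 b=1 g=0 c=0 h=1 clk=1
t13.Δ0 f=1 a=1 d=0 j=1 e=1 b=1 g=0 c=0 h=1 clk=1
t13.Δ1 f=1 a=1 d=0 j=1 e=1 b=1 g=0 c=0 h=1 clk=0
t14.Δ0 f=1 a=1 d=0 j=1 e=1 b=1 g=0 c=0 h=1 clk=0
t14.Δ1 f=1 a=1 d=0 j=1 e=1 b=1 g=0 c=0 h=1 clk=1
t14.Δ2 f=1 a=0 d=0 j=1 e=1 b=1 g=0 c=1 h=1 clk=1
t14.Δ3 f=1 a=0 d=0 j=0 e=1 b=1 g=0 c=1 h=1 clk=1
t14.Δ4 f=1 a=0 d=1 j=0 e=1 b=1 g=0 c=1 h=1 clk=1
t15.Δ0 f=1 a=0 d=1 j=0 e=1 b=1 g=0 c=1 h=1 clk=1
t15.Δ1 f=1 a=0 d=1 j=0 e=1 b=1 g=0 c=1 h=1 clk=0
t16.Δ0 f=1 a=0 d=1 j=0 e=1 b=1 g=0 c=1 h=1 clk=0
t16.Δ1 f=1 a=0 d=1 j=0 e=1 b=1 g=0 c=1 h=1 clk=1
t16.Δ2 f=1 a=1 d=1 j=0 e=1 b=1 g=0 c=0 h=1 clk=1
t16.Δ3 f=1 a=1 d=1 j=1 e=1 b=1 g=0 c=0 h=1 clk=1
t16.Δ4 f=1 a=1 d=0 j=1 e=1 b=1 g=0 c=0 h=1 clk=1
t17.Δ0 f=1 a=1 d=0 j=1 e=1 b=1 g=0 c=0 h=1 clk=1
t17.Δ1 f=1 a=1 d=0 j=1 e=1 b=1 g=0 c=0 h=1 clk=0

1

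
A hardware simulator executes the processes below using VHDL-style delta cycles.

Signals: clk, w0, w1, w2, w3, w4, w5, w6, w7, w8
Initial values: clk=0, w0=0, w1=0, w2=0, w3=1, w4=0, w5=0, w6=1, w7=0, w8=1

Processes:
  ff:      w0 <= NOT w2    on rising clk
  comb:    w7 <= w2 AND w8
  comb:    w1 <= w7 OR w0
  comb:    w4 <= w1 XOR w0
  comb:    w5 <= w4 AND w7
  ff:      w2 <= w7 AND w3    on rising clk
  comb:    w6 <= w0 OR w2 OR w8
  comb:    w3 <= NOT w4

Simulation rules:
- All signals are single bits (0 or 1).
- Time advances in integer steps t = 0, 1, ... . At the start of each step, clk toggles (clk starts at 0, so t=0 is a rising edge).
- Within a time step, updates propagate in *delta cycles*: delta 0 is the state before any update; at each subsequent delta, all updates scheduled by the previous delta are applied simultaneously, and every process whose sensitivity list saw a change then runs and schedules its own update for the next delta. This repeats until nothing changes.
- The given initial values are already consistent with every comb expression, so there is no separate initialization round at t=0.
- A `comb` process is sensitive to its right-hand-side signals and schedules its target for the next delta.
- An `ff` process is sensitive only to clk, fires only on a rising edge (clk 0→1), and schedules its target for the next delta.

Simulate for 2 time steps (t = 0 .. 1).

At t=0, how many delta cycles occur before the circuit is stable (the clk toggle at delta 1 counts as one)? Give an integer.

[bits: clk,w6,w8,w3,w5,w4,w1,w0,w7,w2]
t=0: Δ0=0111000000 Δ1=1111000000 Δ2=1111000100 Δ3=1111011100 Δ4=1110001100 Δ5=1111001100 | 5Δ
t=1: Δ0=1111001100 Δ1=0111001100 | 1Δ

5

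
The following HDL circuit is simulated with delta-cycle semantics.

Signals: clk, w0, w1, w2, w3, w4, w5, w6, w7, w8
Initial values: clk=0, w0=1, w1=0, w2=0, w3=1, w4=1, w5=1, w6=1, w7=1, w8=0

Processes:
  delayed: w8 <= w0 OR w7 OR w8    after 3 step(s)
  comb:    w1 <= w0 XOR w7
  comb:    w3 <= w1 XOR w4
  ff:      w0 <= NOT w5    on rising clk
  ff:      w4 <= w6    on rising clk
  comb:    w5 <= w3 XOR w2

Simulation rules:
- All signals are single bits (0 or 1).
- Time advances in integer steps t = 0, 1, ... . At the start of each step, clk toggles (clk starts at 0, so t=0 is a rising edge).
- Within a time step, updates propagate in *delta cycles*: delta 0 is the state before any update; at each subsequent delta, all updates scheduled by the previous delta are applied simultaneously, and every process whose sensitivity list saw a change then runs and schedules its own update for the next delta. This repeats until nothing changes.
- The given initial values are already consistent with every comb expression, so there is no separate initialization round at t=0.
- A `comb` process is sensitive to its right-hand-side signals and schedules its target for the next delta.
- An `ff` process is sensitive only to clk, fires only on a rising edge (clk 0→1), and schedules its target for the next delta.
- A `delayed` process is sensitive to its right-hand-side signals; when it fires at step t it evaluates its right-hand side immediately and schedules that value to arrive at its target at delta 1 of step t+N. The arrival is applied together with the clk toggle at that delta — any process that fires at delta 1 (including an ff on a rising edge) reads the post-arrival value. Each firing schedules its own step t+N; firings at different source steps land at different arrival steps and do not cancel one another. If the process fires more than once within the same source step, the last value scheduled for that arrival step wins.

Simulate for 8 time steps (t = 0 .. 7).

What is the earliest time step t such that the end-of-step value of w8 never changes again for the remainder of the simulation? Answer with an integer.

t0.Δ0 w3=1 w2=0 w4=1 w0=1 w1=0 w8=0 clk=0 w5=1 w6=1 w7=1
t0.Δ1 w3=1 w2=0 w4=1 w0=1 w1=0 w8=0 clk=1 w5=1 w6=1 w7=1
t0.Δ2 w3=1 w2=0 w4=1 w0=0 w1=0 w8=0 clk=1 w5=1 w6=1 w7=1
t0.Δ3 w3=1 w2=0 w4=1 w0=0 w1=1 w8=0 clk=1 w5=1 w6=1 w7=1
t0.Δ4 w3=0 w2=0 w4=1 w0=0 w1=1 w8=0 clk=1 w5=1 w6=1 w7=1
t0.Δ5 w3=0 w2=0 w4=1 w0=0 w1=1 w8=0 clk=1 w5=0 w6=1 w7=1
t1.Δ0 w3=0 w2=0 w4=1 w0=0 w1=1 w8=0 clk=1 w5=0 w6=1 w7=1
t1.Δ1 w3=0 w2=0 w4=1 w0=0 w1=1 w8=0 clk=0 w5=0 w6=1 w7=1
t2.Δ0 w3=0 w2=0 w4=1 w0=0 w1=1 w8=0 clk=0 w5=0 w6=1 w7=1
t2.Δ1 w3=0 w2=0 w4=1 w0=0 w1=1 w8=0 clk=1 w5=0 w6=1 w7=1
t2.Δ2 w3=0 w2=0 w4=1 w0=1 w1=1 w8=0 clk=1 w5=0 w6=1 w7=1
t2.Δ3 w3=0 w2=0 w4=1 w0=1 w1=0 w8=0 clk=1 w5=0 w6=1 w7=1
t2.Δ4 w3=1 w2=0 w4=1 w0=1 w1=0 w8=0 clk=1 w5=0 w6=1 w7=1
t2.Δ5 w3=1 w2=0 w4=1 w0=1 w1=0 w8=0 clk=1 w5=1 w6=1 w7=1
t3.Δ0 w3=1 w2=0 w4=1 w0=1 w1=0 w8=0 clk=1 w5=1 w6=1 w7=1
t3.Δ1 w3=1 w2=0 w4=1 w0=1 w1=0 w8=1 clk=0 w5=1 w6=1 w7=1
t4.Δ0 w3=1 w2=0 w4=1 w0=1 w1=0 w8=1 clk=0 w5=1 w6=1 w7=1
t4.Δ1 w3=1 w2=0 w4=1 w0=1 w1=0 w8=1 clk=1 w5=1 w6=1 w7=1
t4.Δ2 w3=1 w2=0 w4=1 w0=0 w1=0 w8=1 clk=1 w5=1 w6=1 w7=1
t4.Δ3 w3=1 w2=0 w4=1 w0=0 w1=1 w8=1 clk=1 w5=1 w6=1 w7=1
t4.Δ4 w3=0 w2=0 w4=1 w0=0 w1=1 w8=1 clk=1 w5=1 w6=1 w7=1
t4.Δ5 w3=0 w2=0 w4=1 w0=0 w1=1 w8=1 clk=1 w5=0 w6=1 w7=1
t5.Δ0 w3=0 w2=0 w4=1 w0=0 w1=1 w8=1 clk=1 w5=0 w6=1 w7=1
t5.Δ1 w3=0 w2=0 w4=1 w0=0 w1=1 w8=1 clk=0 w5=0 w6=1 w7=1
t6.Δ0 w3=0 w2=0 w4=1 w0=0 w1=1 w8=1 clk=0 w5=0 w6=1 w7=1
t6.Δ1 w3=0 w2=0 w4=1 w0=0 w1=1 w8=1 clk=1 w5=0 w6=1 w7=1
t6.Δ2 w3=0 w2=0 w4=1 w0=1 w1=1 w8=1 clk=1 w5=0 w6=1 w7=1
t6.Δ3 w3=0 w2=0 w4=1 w0=1 w1=0 w8=1 clk=1 w5=0 w6=1 w7=1
t6.Δ4 w3=1 w2=0 w4=1 w0=1 w1=0 w8=1 clk=1 w5=0 w6=1 w7=1
t6.Δ5 w3=1 w2=0 w4=1 w0=1 w1=0 w8=1 clk=1 w5=1 w6=1 w7=1
t7.Δ0 w3=1 w2=0 w4=1 w0=1 w1=0 w8=1 clk=1 w5=1 w6=1 w7=1
t7.Δ1 w3=1 w2=0 w4=1 w0=1 w1=0 w8=1 clk=0 w5=1 w6=1 w7=1

3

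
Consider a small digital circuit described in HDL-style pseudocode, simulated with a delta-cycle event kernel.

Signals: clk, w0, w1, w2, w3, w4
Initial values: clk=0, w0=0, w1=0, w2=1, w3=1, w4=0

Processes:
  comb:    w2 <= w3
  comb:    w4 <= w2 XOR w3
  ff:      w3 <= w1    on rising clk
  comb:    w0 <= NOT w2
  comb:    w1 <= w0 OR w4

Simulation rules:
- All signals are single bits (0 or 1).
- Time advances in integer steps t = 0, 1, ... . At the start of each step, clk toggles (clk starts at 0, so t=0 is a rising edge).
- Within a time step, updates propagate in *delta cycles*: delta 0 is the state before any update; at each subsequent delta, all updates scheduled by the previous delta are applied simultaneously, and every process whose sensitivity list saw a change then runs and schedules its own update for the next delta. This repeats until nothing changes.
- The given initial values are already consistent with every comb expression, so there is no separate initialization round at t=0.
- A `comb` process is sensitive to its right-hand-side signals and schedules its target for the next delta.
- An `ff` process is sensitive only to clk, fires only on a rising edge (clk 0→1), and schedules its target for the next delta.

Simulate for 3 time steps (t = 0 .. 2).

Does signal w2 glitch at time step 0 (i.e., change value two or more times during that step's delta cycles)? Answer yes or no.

t0.Δ0 w4=0 w1=0 w2=1 w0=0 w3=1 clk=0
t0.Δ1 w4=0 w1=0 w2=1 w0=0 w3=1 clk=1
t0.Δ2 w4=0 w1=0 w2=1 w0=0 w3=0 clk=1
t0.Δ3 w4=1 w1=0 w2=0 w0=0 w3=0 clk=1
t0.Δ4 w4=0 w1=1 w2=0 w0=1 w3=0 clk=1
t1.Δ0 w4=0 w1=1 w2=0 w0=1 w3=0 clk=1
t1.Δ1 w4=0 w1=1 w2=0 w0=1 w3=0 clk=0
t2.Δ0 w4=0 w1=1 w2=0 w0=1 w3=0 clk=0
t2.Δ1 w4=0 w1=1 w2=0 w0=1 w3=0 clk=1
t2.Δ2 w4=0 w1=1 w2=0 w0=1 w3=1 clk=1
t2.Δ3 w4=1 w1=1 w2=1 w0=1 w3=1 clk=1
t2.Δ4 w4=0 w1=1 w2=1 w0=0 w3=1 clk=1
t2.Δ5 w4=0 w1=0 w2=1 w0=0 w3=1 clk=1

no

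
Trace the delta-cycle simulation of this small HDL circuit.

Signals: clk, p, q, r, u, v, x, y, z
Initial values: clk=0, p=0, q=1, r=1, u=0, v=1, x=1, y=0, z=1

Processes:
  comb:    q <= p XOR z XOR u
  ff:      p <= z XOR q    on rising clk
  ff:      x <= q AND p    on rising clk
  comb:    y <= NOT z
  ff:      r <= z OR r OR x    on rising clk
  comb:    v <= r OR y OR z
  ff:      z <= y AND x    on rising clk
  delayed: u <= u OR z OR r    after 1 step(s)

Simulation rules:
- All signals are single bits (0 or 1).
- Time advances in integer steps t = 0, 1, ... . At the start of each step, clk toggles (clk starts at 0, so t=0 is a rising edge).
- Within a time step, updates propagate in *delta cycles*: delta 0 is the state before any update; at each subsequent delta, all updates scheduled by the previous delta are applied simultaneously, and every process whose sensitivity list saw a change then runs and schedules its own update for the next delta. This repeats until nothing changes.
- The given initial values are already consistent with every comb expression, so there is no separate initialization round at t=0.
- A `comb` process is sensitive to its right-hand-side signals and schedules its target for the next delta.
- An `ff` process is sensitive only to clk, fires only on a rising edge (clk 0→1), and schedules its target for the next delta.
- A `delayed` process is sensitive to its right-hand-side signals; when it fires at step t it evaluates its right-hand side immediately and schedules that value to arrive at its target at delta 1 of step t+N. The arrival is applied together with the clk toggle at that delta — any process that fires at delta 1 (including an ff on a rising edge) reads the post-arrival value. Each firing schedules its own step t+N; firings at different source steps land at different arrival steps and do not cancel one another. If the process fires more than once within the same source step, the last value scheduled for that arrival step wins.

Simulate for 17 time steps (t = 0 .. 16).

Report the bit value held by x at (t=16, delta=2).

0

[bits: r,z,u,p,v,q,clk,y,x]
t=0: Δ0=110011001 Δ1=110011101 Δ2=100011100 Δ3=100010110 | 3Δ
t=1: Δ0=100010110 Δ1=101010010 Δ2=101011010 | 2Δ
t=2: Δ0=101011010 Δ1=101011110 Δ2=101111110 Δ3=101110110 | 3Δ
t=3: Δ0=101110110 Δ1=101110010 | 1Δ
t=4: Δ0=101110010 Δ1=101110110 Δ2=101010110 Δ3=101011110 | 3Δ
t=5: Δ0=101011110 Δ1=101011010 | 1Δ
t=6: Δ0=101011010 Δ1=101011110 Δ2=101111110 Δ3=101110110 | 3Δ
t=7: Δ0=101110110 Δ1=101110010 | 1Δ
t=8: Δ0=101110010 Δ1=101110110 Δ2=101010110 Δ3=101011110 | 3Δ
t=9: Δ0=101011110 Δ1=101011010 | 1Δ
t=10: Δ0=101011010 Δ1=101011110 Δ2=101111110 Δ3=101110110 | 3Δ
t=11: Δ0=101110110 Δ1=101110010 | 1Δ
t=12: Δ0=101110010 Δ1=101110110 Δ2=101010110 Δ3=101011110 | 3Δ
t=13: Δ0=101011110 Δ1=101011010 | 1Δ
t=14: Δ0=101011010 Δ1=101011110 Δ2=101111110 Δ3=101110110 | 3Δ
t=15: Δ0=101110110 Δ1=101110010 | 1Δ
t=16: Δ0=101110010 Δ1=101110110 Δ2=101010110 Δ3=101011110 | 3Δ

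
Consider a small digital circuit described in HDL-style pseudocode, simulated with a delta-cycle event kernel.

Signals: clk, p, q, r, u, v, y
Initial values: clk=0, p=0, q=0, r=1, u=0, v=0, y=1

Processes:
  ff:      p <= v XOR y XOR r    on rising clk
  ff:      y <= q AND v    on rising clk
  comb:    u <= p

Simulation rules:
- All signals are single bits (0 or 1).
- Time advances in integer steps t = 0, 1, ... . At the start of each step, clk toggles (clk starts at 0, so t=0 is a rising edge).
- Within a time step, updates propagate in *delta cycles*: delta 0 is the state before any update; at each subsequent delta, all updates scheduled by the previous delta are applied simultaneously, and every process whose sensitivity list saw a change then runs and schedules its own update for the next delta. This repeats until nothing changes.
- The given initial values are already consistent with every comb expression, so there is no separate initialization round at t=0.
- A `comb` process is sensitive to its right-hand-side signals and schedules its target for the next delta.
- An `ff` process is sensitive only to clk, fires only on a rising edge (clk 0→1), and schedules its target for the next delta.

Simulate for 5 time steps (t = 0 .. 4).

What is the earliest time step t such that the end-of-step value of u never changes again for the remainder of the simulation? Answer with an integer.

2

t0.Δ0 y=1 q=0 v=0 clk=0 r=1 u=0 p=0
t0.Δ1 y=1 q=0 v=0 clk=1 r=1 u=0 p=0
t0.Δ2 y=0 q=0 v=0 clk=1 r=1 u=0 p=0
t1.Δ0 y=0 q=0 v=0 clk=1 r=1 u=0 p=0
t1.Δ1 y=0 q=0 v=0 clk=0 r=1 u=0 p=0
t2.Δ0 y=0 q=0 v=0 clk=0 r=1 u=0 p=0
t2.Δ1 y=0 q=0 v=0 clk=1 r=1 u=0 p=0
t2.Δ2 y=0 q=0 v=0 clk=1 r=1 u=0 p=1
t2.Δ3 y=0 q=0 v=0 clk=1 r=1 u=1 p=1
t3.Δ0 y=0 q=0 v=0 clk=1 r=1 u=1 p=1
t3.Δ1 y=0 q=0 v=0 clk=0 r=1 u=1 p=1
t4.Δ0 y=0 q=0 v=0 clk=0 r=1 u=1 p=1
t4.Δ1 y=0 q=0 v=0 clk=1 r=1 u=1 p=1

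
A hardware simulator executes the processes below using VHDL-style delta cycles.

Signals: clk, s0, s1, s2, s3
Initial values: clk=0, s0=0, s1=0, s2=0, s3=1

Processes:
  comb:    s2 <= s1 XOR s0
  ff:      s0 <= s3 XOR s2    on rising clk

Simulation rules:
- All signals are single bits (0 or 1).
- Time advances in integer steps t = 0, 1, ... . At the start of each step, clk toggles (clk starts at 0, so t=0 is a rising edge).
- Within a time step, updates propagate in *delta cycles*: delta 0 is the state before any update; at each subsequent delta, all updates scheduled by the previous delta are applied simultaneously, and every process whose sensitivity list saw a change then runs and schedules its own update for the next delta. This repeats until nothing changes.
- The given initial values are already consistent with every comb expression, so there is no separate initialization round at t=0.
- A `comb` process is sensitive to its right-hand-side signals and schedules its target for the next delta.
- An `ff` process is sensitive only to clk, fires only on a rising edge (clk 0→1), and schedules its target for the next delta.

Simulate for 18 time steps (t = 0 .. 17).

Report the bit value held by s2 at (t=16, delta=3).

1

t0.Δ0 s3=1 s2=0 clk=0 s0=0 s1=0
t0.Δ1 s3=1 s2=0 clk=1 s0=0 s1=0
t0.Δ2 s3=1 s2=0 clk=1 s0=1 s1=0
t0.Δ3 s3=1 s2=1 clk=1 s0=1 s1=0
t1.Δ0 s3=1 s2=1 clk=1 s0=1 s1=0
t1.Δ1 s3=1 s2=1 clk=0 s0=1 s1=0
t2.Δ0 s3=1 s2=1 clk=0 s0=1 s1=0
t2.Δ1 s3=1 s2=1 clk=1 s0=1 s1=0
t2.Δ2 s3=1 s2=1 clk=1 s0=0 s1=0
t2.Δ3 s3=1 s2=0 clk=1 s0=0 s1=0
t3.Δ0 s3=1 s2=0 clk=1 s0=0 s1=0
t3.Δ1 s3=1 s2=0 clk=0 s0=0 s1=0
t4.Δ0 s3=1 s2=0 clk=0 s0=0 s1=0
t4.Δ1 s3=1 s2=0 clk=1 s0=0 s1=0
t4.Δ2 s3=1 s2=0 clk=1 s0=1 s1=0
t4.Δ3 s3=1 s2=1 clk=1 s0=1 s1=0
t5.Δ0 s3=1 s2=1 clk=1 s0=1 s1=0
t5.Δ1 s3=1 s2=1 clk=0 s0=1 s1=0
t6.Δ0 s3=1 s2=1 clk=0 s0=1 s1=0
t6.Δ1 s3=1 s2=1 clk=1 s0=1 s1=0
t6.Δ2 s3=1 s2=1 clk=1 s0=0 s1=0
t6.Δ3 s3=1 s2=0 clk=1 s0=0 s1=0
t7.Δ0 s3=1 s2=0 clk=1 s0=0 s1=0
t7.Δ1 s3=1 s2=0 clk=0 s0=0 s1=0
t8.Δ0 s3=1 s2=0 clk=0 s0=0 s1=0
t8.Δ1 s3=1 s2=0 clk=1 s0=0 s1=0
t8.Δ2 s3=1 s2=0 clk=1 s0=1 s1=0
t8.Δ3 s3=1 s2=1 clk=1 s0=1 s1=0
t9.Δ0 s3=1 s2=1 clk=1 s0=1 s1=0
t9.Δ1 s3=1 s2=1 clk=0 s0=1 s1=0
t10.Δ0 s3=1 s2=1 clk=0 s0=1 s1=0
t10.Δ1 s3=1 s2=1 clk=1 s0=1 s1=0
t10.Δ2 s3=1 s2=1 clk=1 s0=0 s1=0
t10.Δ3 s3=1 s2=0 clk=1 s0=0 s1=0
t11.Δ0 s3=1 s2=0 clk=1 s0=0 s1=0
t11.Δ1 s3=1 s2=0 clk=0 s0=0 s1=0
t12.Δ0 s3=1 s2=0 clk=0 s0=0 s1=0
t12.Δ1 s3=1 s2=0 clk=1 s0=0 s1=0
t12.Δ2 s3=1 s2=0 clk=1 s0=1 s1=0
t12.Δ3 s3=1 s2=1 clk=1 s0=1 s1=0
t13.Δ0 s3=1 s2=1 clk=1 s0=1 s1=0
t13.Δ1 s3=1 s2=1 clk=0 s0=1 s1=0
t14.Δ0 s3=1 s2=1 clk=0 s0=1 s1=0
t14.Δ1 s3=1 s2=1 clk=1 s0=1 s1=0
t14.Δ2 s3=1 s2=1 clk=1 s0=0 s1=0
t14.Δ3 s3=1 s2=0 clk=1 s0=0 s1=0
t15.Δ0 s3=1 s2=0 clk=1 s0=0 s1=0
t15.Δ1 s3=1 s2=0 clk=0 s0=0 s1=0
t16.Δ0 s3=1 s2=0 clk=0 s0=0 s1=0
t16.Δ1 s3=1 s2=0 clk=1 s0=0 s1=0
t16.Δ2 s3=1 s2=0 clk=1 s0=1 s1=0
t16.Δ3 s3=1 s2=1 clk=1 s0=1 s1=0
t17.Δ0 s3=1 s2=1 clk=1 s0=1 s1=0
t17.Δ1 s3=1 s2=1 clk=0 s0=1 s1=0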